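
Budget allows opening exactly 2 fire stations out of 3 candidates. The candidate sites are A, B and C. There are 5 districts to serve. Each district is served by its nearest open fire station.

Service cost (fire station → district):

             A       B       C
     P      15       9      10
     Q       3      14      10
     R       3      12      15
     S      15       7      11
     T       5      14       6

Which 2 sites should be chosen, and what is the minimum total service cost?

Choose A and B; total service cost 27.

With exactly 2 open, each district uses its cheapest among the chosen.
{A, B}: P→B 9, Q→A 3, R→A 3, S→B 7, T→A 5. Service cost 27.
{A, C}: service cost 32
{B, C}: service cost 44
Among all 3 size-2 choices, {A, B} is lowest.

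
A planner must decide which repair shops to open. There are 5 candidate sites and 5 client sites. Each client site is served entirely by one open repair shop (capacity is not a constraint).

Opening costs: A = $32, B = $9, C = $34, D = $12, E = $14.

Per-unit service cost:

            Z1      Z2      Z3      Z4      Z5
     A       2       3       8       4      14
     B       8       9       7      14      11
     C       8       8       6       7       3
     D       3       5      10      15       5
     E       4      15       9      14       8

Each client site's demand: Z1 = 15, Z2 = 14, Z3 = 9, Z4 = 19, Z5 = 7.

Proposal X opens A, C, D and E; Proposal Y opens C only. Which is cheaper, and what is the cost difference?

Proposal X is cheaper by 159.

Proposal X: {A, C, D, E}: Z1→A 2·15=30, Z2→A 3·14=42, Z3→C 6·9=54, Z4→A 4·19=76, Z5→C 3·7=21. Service 223; fixed 92; total 315.
Proposal Y: {C}: Z1→C 8·15=120, Z2→C 8·14=112, Z3→C 6·9=54, Z4→C 7·19=133, Z5→C 3·7=21. Service 440; fixed 34; total 474.
Difference: |315 − 474| = 159.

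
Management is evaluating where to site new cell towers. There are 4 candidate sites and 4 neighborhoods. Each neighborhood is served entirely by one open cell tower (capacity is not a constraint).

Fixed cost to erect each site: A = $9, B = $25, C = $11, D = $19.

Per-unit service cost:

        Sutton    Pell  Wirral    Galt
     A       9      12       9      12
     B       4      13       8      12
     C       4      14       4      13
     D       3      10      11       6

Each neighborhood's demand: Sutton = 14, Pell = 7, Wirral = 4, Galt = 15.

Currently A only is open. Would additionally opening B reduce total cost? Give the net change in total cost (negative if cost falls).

Current service cost with {A}: 426.
Adding B: each neighborhood re-picks its cheapest; new service cost 352, saving 74.
Extra fixed cost: 25. Net change = 25 − 74 = -49.
(Totals: 435 → 386.)

Yes — net change −49 (cost falls by 49).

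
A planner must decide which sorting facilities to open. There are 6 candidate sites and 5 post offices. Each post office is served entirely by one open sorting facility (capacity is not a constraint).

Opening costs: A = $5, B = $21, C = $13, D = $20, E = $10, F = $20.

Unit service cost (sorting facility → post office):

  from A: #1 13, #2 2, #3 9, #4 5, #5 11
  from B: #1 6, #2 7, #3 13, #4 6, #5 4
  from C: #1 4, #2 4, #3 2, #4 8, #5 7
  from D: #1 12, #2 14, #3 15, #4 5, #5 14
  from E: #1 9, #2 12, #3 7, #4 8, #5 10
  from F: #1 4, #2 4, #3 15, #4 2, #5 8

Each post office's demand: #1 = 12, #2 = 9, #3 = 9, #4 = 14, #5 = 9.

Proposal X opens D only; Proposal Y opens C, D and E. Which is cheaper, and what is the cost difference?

Proposal Y is cheaper by 343.

Proposal X: {D}: #1→D 12·12=144, #2→D 14·9=126, #3→D 15·9=135, #4→D 5·14=70, #5→D 14·9=126. Service 601; fixed 20; total 621.
Proposal Y: {C, D, E}: #1→C 4·12=48, #2→C 4·9=36, #3→C 2·9=18, #4→D 5·14=70, #5→C 7·9=63. Service 235; fixed 43; total 278.
Difference: |621 − 278| = 343.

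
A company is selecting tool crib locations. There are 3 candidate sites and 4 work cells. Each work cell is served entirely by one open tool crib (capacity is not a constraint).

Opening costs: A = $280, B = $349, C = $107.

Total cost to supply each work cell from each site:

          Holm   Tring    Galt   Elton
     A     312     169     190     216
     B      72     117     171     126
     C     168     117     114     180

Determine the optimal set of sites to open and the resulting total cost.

For any fixed open set, each work cell goes to its cheapest open site; total = fixed + service.
{C}: Holm→C 168, Tring→C 117, Galt→C 114, Elton→C 180. Service 579; fixed 107; total 686.
{B}: Holm→B 72, Tring→B 117, Galt→B 171, Elton→B 126. Service 486; fixed 349; total 835.
{B, C}: Holm→B 72, Tring→B 117, Galt→C 114, Elton→B 126. Service 429; fixed 456; total 885.
{A, B, C}: Holm→B 72, Tring→B 117, Galt→C 114, Elton→B 126. Service 429; fixed 736; total 1165.
No other subset beats 686.

Open C only; minimum total cost 686.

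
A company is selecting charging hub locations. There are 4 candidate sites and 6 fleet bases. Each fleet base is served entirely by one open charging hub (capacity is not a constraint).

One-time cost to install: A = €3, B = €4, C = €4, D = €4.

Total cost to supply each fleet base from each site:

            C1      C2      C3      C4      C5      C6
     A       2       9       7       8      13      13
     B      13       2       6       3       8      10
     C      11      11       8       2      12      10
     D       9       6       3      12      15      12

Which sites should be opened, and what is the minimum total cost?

Open A and B; minimum total cost 38.

For any fixed open set, each fleet base goes to its cheapest open site; total = fixed + service.
{A, B}: C1→A 2, C2→B 2, C3→B 6, C4→B 3, C5→B 8, C6→B 10. Service 31; fixed 7; total 38.
{A, B, D}: C1→A 2, C2→B 2, C3→D 3, C4→B 3, C5→B 8, C6→B 10. Service 28; fixed 11; total 39.
{A, B, C}: service 30 + fixed 11 = 41
{A, B, C, D}: C1→A 2, C2→B 2, C3→D 3, C4→C 2, C5→B 8, C6→B 10. Service 27; fixed 15; total 42.
No other subset beats 38.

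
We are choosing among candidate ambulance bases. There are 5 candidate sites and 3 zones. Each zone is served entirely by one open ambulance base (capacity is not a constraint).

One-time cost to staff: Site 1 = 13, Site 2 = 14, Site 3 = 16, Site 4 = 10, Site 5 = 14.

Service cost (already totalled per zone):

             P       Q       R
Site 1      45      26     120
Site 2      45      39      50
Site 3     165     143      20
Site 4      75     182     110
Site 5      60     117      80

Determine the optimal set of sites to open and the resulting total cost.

For any fixed open set, each zone goes to its cheapest open site; total = fixed + service.
{Site 1, Site 3}: P→Site 1 45, Q→Site 1 26, R→Site 3 20. Service 91; fixed 29; total 120.
{Site 1, Site 3, Site 4}: P→Site 1 45, Q→Site 1 26, R→Site 3 20. Service 91; fixed 39; total 130.
{Site 1, Site 2, Site 3}: service 91 + fixed 43 = 134
{Site 1, Site 2, Site 3, Site 4, Site 5}: service 91 + fixed 67 = 158
No other subset beats 120.

Open Site 1 and Site 3; minimum total cost 120.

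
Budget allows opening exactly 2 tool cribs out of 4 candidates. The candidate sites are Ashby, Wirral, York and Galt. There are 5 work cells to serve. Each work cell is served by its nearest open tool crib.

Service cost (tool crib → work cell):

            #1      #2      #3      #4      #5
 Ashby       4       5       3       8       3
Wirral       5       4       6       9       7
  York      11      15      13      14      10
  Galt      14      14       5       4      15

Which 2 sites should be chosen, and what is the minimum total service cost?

Choose Ashby and Galt; total service cost 19.

With exactly 2 open, each work cell uses its cheapest among the chosen.
{Ashby, Galt}: #1→Ashby 4, #2→Ashby 5, #3→Ashby 3, #4→Galt 4, #5→Ashby 3. Service cost 19.
{Ashby, Wirral}: service cost 22
{Ashby, York}: service cost 23
Among all 6 size-2 choices, {Ashby, Galt} is lowest.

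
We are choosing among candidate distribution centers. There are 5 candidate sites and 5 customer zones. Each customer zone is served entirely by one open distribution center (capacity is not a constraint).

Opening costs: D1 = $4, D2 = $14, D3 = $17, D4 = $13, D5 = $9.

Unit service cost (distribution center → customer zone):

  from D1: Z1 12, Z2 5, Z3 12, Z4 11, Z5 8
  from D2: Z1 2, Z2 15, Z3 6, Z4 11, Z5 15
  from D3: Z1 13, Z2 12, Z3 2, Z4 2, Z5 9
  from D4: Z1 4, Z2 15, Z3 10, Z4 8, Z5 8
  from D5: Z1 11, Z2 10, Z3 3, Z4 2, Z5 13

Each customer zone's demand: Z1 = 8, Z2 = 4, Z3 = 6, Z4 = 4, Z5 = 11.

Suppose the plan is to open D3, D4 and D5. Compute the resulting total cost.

Each customer zone is assigned to its cheapest site among the open ones.
{D3, D4, D5}: Z1→D4 4·8=32, Z2→D5 10·4=40, Z3→D3 2·6=12, Z4→D3 2·4=8, Z5→D4 8·11=88. Service 180; fixed 39; total 219.

Total cost: 219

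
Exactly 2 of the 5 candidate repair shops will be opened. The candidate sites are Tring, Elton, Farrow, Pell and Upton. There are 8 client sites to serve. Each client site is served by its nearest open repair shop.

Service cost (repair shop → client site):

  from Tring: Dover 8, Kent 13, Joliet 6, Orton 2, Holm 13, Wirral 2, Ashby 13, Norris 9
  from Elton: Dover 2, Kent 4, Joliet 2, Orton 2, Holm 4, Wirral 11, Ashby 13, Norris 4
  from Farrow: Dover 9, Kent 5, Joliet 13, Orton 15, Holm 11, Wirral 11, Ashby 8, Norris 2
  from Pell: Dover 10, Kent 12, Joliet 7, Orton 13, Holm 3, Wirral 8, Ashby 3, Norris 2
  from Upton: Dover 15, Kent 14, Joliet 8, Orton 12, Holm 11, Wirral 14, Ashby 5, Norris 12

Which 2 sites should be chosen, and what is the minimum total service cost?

With exactly 2 open, each client site uses its cheapest among the chosen.
{Elton, Pell}: Dover→Elton 2, Kent→Elton 4, Joliet→Elton 2, Orton→Elton 2, Holm→Pell 3, Wirral→Pell 8, Ashby→Pell 3, Norris→Pell 2. Service cost 26.
{Tring, Elton}: service cost 33
{Elton, Upton}: service cost 34
Among all 10 size-2 choices, {Elton, Pell} is lowest.

Choose Elton and Pell; total service cost 26.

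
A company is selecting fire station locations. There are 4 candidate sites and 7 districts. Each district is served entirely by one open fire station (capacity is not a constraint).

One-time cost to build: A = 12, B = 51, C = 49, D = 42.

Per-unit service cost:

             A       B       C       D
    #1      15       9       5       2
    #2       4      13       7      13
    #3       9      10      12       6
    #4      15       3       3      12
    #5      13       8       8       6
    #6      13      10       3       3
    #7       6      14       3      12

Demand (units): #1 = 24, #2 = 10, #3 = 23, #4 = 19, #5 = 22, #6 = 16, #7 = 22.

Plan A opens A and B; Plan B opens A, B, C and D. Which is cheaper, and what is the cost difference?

Plan B is cheaper by 368.

Plan A: {A, B}: #1→B 9·24=216, #2→A 4·10=40, #3→A 9·23=207, #4→B 3·19=57, #5→B 8·22=176, #6→B 10·16=160, #7→A 6·22=132. Service 988; fixed 63; total 1051.
Plan B: {A, B, C, D}: #1→D 2·24=48, #2→A 4·10=40, #3→D 6·23=138, #4→B 3·19=57, #5→D 6·22=132, #6→C 3·16=48, #7→C 3·22=66. Service 529; fixed 154; total 683.
Difference: |1051 − 683| = 368.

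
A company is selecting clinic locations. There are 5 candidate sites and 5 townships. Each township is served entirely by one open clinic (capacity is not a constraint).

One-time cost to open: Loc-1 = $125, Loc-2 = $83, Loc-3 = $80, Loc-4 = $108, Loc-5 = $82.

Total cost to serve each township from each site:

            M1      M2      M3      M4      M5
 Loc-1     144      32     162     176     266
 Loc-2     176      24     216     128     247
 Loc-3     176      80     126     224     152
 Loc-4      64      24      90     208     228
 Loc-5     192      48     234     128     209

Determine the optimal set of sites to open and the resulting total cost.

For any fixed open set, each township goes to its cheapest open site; total = fixed + service.
{Loc-4, Loc-5}: M1→Loc-4 64, M2→Loc-4 24, M3→Loc-4 90, M4→Loc-5 128, M5→Loc-5 209. Service 515; fixed 190; total 705.
{Loc-4}: M1→Loc-4 64, M2→Loc-4 24, M3→Loc-4 90, M4→Loc-4 208, M5→Loc-4 228. Service 614; fixed 108; total 722.
{Loc-2, Loc-4}: service 534 + fixed 191 = 725
{Loc-1, Loc-2, Loc-3, Loc-4, Loc-5}: M1→Loc-4 64, M2→Loc-2 24, M3→Loc-4 90, M4→Loc-2 128, M5→Loc-3 152. Service 458; fixed 478; total 936.
No other subset beats 705.

Open Loc-4 and Loc-5; minimum total cost 705.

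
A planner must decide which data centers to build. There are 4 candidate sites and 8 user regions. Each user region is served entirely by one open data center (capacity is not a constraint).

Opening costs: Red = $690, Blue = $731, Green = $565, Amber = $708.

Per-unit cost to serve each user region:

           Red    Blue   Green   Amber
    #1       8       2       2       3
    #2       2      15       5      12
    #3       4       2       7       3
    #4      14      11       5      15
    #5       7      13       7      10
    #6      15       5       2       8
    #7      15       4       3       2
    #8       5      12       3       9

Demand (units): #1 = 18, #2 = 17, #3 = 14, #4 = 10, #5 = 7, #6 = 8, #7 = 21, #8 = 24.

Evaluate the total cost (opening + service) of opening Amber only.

Total cost: 1550

Each user region is assigned to its cheapest site among the open ones.
{Amber}: #1→Amber 3·18=54, #2→Amber 12·17=204, #3→Amber 3·14=42, #4→Amber 15·10=150, #5→Amber 10·7=70, #6→Amber 8·8=64, #7→Amber 2·21=42, #8→Amber 9·24=216. Service 842; fixed 708; total 1550.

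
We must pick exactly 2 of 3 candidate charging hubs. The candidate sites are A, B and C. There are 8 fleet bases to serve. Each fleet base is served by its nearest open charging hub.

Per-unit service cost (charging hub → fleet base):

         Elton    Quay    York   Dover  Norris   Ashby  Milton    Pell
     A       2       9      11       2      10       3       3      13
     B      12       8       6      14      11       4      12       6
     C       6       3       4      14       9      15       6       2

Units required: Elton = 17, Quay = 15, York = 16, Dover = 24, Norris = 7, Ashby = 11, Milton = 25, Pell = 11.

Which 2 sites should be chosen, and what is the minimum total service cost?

With exactly 2 open, each fleet base uses its cheapest among the chosen.
{A, C}: Elton→A 2·17=34, Quay→C 3·15=45, York→C 4·16=64, Dover→A 2·24=48, Norris→C 9·7=63, Ashby→A 3·11=33, Milton→A 3·25=75, Pell→C 2·11=22. Service cost 384.
{A, B}: service cost 542
{B, C}: service cost 826
Among all 3 size-2 choices, {A, C} is lowest.

Choose A and C; total service cost 384.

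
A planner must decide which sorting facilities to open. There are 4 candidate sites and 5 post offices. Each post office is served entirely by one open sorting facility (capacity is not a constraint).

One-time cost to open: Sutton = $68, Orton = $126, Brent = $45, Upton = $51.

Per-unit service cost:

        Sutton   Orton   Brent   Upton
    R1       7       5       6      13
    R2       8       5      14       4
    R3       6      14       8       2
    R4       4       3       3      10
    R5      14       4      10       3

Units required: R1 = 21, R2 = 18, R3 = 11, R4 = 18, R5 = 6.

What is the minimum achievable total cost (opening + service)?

Minimum total cost: 388

For any fixed open set, each post office goes to its cheapest open site; total = fixed + service.
{Brent, Upton}: R1→Brent 6·21=126, R2→Upton 4·18=72, R3→Upton 2·11=22, R4→Brent 3·18=54, R5→Upton 3·6=18. Service 292; fixed 96; total 388.
{Orton, Upton}: R1→Orton 5·21=105, R2→Upton 4·18=72, R3→Upton 2·11=22, R4→Orton 3·18=54, R5→Upton 3·6=18. Service 271; fixed 177; total 448.
{Sutton, Upton}: R1→Sutton 7·21=147, R2→Upton 4·18=72, R3→Upton 2·11=22, R4→Sutton 4·18=72, R5→Upton 3·6=18. Service 331; fixed 119; total 450.
{Sutton, Orton, Brent, Upton}: service 271 + fixed 290 = 561
No other subset beats 388.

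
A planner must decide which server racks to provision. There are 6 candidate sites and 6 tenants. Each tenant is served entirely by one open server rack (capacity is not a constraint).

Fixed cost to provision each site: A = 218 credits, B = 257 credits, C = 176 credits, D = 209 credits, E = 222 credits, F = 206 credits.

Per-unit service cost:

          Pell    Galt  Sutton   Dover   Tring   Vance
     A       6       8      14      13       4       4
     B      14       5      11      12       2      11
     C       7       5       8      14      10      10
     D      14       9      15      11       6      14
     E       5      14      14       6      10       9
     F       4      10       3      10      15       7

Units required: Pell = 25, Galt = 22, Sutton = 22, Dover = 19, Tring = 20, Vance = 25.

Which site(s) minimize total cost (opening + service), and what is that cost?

For any fixed open set, each tenant goes to its cheapest open site; total = fixed + service.
{A, F}: Pell→F 4·25=100, Galt→A 8·22=176, Sutton→F 3·22=66, Dover→F 10·19=190, Tring→A 4·20=80, Vance→A 4·25=100. Service 712; fixed 424; total 1136.
{B, F}: Pell→F 4·25=100, Galt→B 5·22=110, Sutton→F 3·22=66, Dover→F 10·19=190, Tring→B 2·20=40, Vance→F 7·25=175. Service 681; fixed 463; total 1144.
{C, F}: service 841 + fixed 382 = 1223
{A, B, C, D, E, F}: Pell→F 4·25=100, Galt→B 5·22=110, Sutton→F 3·22=66, Dover→E 6·19=114, Tring→B 2·20=40, Vance→A 4·25=100. Service 530; fixed 1288; total 1818.
No other subset beats 1136.

Open A and F; minimum total cost 1136.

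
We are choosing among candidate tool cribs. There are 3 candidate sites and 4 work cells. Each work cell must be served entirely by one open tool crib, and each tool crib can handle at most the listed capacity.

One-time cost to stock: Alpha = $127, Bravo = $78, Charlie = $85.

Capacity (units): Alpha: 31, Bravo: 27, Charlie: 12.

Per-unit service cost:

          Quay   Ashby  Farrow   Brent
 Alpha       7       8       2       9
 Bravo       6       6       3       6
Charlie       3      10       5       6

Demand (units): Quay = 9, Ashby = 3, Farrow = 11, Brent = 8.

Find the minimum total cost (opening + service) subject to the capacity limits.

Open {Bravo, Charlie}: Quay→Charlie 3·9=27, Ashby→Bravo 6·3=18, Farrow→Bravo 3·11=33, Brent→Bravo 6·8=48.
Loads: Bravo carries 22/27, Charlie carries 9/12. Service 126; fixed 163; total 289.
Next best feasible plan costs 301.

Minimum total cost: 289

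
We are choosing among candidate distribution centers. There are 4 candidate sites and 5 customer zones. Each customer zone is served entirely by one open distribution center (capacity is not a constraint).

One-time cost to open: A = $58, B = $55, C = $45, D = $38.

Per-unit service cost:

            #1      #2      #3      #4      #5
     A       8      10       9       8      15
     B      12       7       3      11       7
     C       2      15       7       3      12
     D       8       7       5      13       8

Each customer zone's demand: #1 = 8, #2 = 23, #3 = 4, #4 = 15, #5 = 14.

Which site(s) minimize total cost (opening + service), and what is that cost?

Open B and C; minimum total cost 432.

For any fixed open set, each customer zone goes to its cheapest open site; total = fixed + service.
{B, C}: #1→C 2·8=16, #2→B 7·23=161, #3→B 3·4=12, #4→C 3·15=45, #5→B 7·14=98. Service 332; fixed 100; total 432.
{C, D}: service 354 + fixed 83 = 437
{B, C, D}: service 332 + fixed 138 = 470
{A, B, C, D}: #1→C 2·8=16, #2→B 7·23=161, #3→B 3·4=12, #4→C 3·15=45, #5→B 7·14=98. Service 332; fixed 196; total 528.
(All 15 nonempty subsets were checked; B and C is lowest.)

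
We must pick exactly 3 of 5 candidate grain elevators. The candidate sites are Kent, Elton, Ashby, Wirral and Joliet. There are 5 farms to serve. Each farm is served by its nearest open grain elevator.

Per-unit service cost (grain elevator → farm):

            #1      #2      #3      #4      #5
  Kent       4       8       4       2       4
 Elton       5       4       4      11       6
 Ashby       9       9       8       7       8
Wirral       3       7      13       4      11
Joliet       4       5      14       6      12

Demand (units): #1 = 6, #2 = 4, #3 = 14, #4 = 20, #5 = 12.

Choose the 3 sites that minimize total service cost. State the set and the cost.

With exactly 3 open, each farm uses its cheapest among the chosen.
{Kent, Elton, Wirral}: #1→Wirral 3·6=18, #2→Elton 4·4=16, #3→Kent 4·14=56, #4→Kent 2·20=40, #5→Kent 4·12=48. Service cost 178.
{Kent, Wirral, Joliet}: service cost 182
{Kent, Elton, Ashby}: service cost 184
Among all 10 size-3 choices, {Kent, Elton, Wirral} is lowest.

Choose Kent, Elton and Wirral; total service cost 178.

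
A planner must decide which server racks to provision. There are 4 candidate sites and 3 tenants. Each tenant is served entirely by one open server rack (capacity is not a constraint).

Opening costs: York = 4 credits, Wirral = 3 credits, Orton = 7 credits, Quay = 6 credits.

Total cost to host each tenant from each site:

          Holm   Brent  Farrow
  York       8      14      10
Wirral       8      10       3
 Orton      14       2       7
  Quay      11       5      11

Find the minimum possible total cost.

Minimum total cost: 23

For any fixed open set, each tenant goes to its cheapest open site; total = fixed + service.
{Wirral, Orton}: Holm→Wirral 8, Brent→Orton 2, Farrow→Wirral 3. Service 13; fixed 10; total 23.
{Wirral}: service 21 + fixed 3 = 24
{Wirral, Quay}: service 16 + fixed 9 = 25
{York, Wirral, Orton, Quay}: Holm→York 8, Brent→Orton 2, Farrow→Wirral 3. Service 13; fixed 20; total 33.
No other subset beats 23.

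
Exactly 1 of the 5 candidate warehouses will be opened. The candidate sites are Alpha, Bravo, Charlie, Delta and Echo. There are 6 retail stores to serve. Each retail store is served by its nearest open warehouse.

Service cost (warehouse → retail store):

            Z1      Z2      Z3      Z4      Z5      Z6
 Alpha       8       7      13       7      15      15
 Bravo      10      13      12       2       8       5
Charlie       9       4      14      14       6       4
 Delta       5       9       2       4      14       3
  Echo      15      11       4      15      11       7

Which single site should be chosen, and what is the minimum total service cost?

Choose Delta only; total service cost 37.

With exactly 1 open, each retail store uses its cheapest among the chosen.
{Delta}: Z1→Delta 5, Z2→Delta 9, Z3→Delta 2, Z4→Delta 4, Z5→Delta 14, Z6→Delta 3. Service cost 37.
{Bravo}: service cost 50
{Charlie}: service cost 51
Among all 5 size-1 choices, {Delta} is lowest.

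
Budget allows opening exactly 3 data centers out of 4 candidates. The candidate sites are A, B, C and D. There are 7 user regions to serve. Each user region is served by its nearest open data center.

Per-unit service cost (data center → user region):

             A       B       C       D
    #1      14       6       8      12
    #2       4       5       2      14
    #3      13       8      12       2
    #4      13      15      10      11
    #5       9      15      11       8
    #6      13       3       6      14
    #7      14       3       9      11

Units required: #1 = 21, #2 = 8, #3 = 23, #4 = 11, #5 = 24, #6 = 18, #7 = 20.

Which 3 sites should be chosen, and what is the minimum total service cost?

Choose B, C and D; total service cost 604.

With exactly 3 open, each user region uses its cheapest among the chosen.
{B, C, D}: #1→B 6·21=126, #2→C 2·8=16, #3→D 2·23=46, #4→C 10·11=110, #5→D 8·24=192, #6→B 3·18=54, #7→B 3·20=60. Service cost 604.
{A, B, D}: service cost 631
{A, B, C}: service cost 766
Among all 4 size-3 choices, {B, C, D} is lowest.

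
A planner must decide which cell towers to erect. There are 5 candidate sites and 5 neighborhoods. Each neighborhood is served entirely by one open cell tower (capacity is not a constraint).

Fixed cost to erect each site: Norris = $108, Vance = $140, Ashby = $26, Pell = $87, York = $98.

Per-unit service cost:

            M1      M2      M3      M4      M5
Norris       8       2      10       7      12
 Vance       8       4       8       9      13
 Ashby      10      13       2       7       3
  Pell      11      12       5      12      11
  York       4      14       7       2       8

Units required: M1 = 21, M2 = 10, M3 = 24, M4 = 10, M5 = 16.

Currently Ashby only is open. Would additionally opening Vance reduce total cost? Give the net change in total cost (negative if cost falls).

No — net change +8 (cost rises by 8).

Current service cost with {Ashby}: 506.
Adding Vance: each neighborhood re-picks its cheapest; new service cost 374, saving 132.
Extra fixed cost: 140. Net change = 140 − 132 = 8.
(Totals: 532 → 540.)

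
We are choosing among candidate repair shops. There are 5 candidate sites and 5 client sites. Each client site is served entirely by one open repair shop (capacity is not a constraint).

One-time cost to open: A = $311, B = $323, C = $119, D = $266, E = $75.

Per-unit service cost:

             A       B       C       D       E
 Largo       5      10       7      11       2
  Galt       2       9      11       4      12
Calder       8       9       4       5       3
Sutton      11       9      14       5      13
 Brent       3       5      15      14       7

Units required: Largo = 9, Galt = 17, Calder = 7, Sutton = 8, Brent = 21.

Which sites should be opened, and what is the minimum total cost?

Open E only; minimum total cost 569.

For any fixed open set, each client site goes to its cheapest open site; total = fixed + service.
{E}: Largo→E 2·9=18, Galt→E 12·17=204, Calder→E 3·7=21, Sutton→E 13·8=104, Brent→E 7·21=147. Service 494; fixed 75; total 569.
{A}: service 286 + fixed 311 = 597
{A, E}: Largo→E 2·9=18, Galt→A 2·17=34, Calder→E 3·7=21, Sutton→A 11·8=88, Brent→A 3·21=63. Service 224; fixed 386; total 610.
{A, B, C, D, E}: Largo→E 2·9=18, Galt→A 2·17=34, Calder→E 3·7=21, Sutton→D 5·8=40, Brent→A 3·21=63. Service 176; fixed 1094; total 1270.
No other subset beats 569.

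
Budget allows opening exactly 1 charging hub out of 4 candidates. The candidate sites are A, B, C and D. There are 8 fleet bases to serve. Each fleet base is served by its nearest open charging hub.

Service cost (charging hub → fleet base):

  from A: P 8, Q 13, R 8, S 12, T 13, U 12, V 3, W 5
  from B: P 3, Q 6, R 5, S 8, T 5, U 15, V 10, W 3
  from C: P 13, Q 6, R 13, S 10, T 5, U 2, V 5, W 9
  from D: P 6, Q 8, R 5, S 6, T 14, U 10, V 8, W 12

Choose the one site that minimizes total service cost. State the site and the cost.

With exactly 1 open, each fleet base uses its cheapest among the chosen.
{B}: P→B 3, Q→B 6, R→B 5, S→B 8, T→B 5, U→B 15, V→B 10, W→B 3. Service cost 55.
{C}: service cost 63
{D}: service cost 69
Among all 4 size-1 choices, {B} is lowest.

Choose B only; total service cost 55.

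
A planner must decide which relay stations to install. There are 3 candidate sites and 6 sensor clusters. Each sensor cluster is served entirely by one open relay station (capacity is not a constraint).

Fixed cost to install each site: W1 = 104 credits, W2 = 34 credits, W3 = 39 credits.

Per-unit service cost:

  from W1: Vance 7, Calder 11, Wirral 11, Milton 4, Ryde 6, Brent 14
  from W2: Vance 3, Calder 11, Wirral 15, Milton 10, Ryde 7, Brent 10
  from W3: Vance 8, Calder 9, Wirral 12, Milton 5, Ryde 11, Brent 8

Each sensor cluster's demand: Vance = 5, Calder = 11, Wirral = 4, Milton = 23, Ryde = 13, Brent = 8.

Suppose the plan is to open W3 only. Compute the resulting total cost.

Total cost: 548

Each sensor cluster is assigned to its cheapest site among the open ones.
{W3}: Vance→W3 8·5=40, Calder→W3 9·11=99, Wirral→W3 12·4=48, Milton→W3 5·23=115, Ryde→W3 11·13=143, Brent→W3 8·8=64. Service 509; fixed 39; total 548.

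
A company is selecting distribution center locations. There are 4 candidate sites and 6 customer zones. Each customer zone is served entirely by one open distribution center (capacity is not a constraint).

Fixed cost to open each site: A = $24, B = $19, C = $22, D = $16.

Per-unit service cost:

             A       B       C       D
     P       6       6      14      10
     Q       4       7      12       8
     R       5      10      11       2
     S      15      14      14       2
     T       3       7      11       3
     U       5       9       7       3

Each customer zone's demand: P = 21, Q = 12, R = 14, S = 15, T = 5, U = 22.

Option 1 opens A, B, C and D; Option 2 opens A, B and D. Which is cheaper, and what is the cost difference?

Option 1: {A, B, C, D}: P→A 6·21=126, Q→A 4·12=48, R→D 2·14=28, S→D 2·15=30, T→A 3·5=15, U→D 3·22=66. Service 313; fixed 81; total 394.
Option 2: {A, B, D}: P→A 6·21=126, Q→A 4·12=48, R→D 2·14=28, S→D 2·15=30, T→A 3·5=15, U→D 3·22=66. Service 313; fixed 59; total 372.
Difference: |394 − 372| = 22.

Option 2 is cheaper by 22.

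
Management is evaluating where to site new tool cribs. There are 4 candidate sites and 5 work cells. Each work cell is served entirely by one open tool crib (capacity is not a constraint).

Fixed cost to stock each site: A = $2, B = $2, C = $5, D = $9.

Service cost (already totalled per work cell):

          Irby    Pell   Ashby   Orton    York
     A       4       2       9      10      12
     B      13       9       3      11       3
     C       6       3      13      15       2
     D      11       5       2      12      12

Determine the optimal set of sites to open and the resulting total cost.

For any fixed open set, each work cell goes to its cheapest open site; total = fixed + service.
{A, B}: Irby→A 4, Pell→A 2, Ashby→B 3, Orton→A 10, York→B 3. Service 22; fixed 4; total 26.
{A, B, C}: service 21 + fixed 9 = 30
{B, C}: Irby→C 6, Pell→C 3, Ashby→B 3, Orton→B 11, York→C 2. Service 25; fixed 7; total 32.
{A, B, C, D}: Irby→A 4, Pell→A 2, Ashby→D 2, Orton→A 10, York→C 2. Service 20; fixed 18; total 38.
(All 15 nonempty subsets were checked; A and B is lowest.)

Open A and B; minimum total cost 26.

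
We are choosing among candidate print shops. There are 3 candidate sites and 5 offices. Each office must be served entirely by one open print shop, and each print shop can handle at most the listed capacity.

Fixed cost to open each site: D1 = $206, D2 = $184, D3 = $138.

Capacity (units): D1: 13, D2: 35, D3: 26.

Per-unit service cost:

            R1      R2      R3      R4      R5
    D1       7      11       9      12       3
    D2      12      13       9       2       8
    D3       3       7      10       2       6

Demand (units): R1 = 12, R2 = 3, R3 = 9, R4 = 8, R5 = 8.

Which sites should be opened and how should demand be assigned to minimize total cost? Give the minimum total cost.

Open {D2, D3}: R1→D3 3·12=36, R2→D3 7·3=21, R3→D2 9·9=81, R4→D2 2·8=16, R5→D3 6·8=48.
Loads: D2 carries 17/35, D3 carries 23/26. Service 202; fixed 322; total 524.
Next best feasible plan costs 540.

Minimum total cost: 524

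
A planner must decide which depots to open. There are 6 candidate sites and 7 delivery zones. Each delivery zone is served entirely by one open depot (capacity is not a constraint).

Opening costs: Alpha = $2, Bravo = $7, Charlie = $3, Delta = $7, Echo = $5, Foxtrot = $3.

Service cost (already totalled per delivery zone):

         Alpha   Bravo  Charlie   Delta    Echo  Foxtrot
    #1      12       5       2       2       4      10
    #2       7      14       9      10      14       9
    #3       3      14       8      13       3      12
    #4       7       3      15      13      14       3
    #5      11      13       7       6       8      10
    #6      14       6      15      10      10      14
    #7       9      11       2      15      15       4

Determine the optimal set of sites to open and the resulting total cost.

For any fixed open set, each delivery zone goes to its cheapest open site; total = fixed + service.
{Alpha, Bravo, Charlie}: #1→Charlie 2, #2→Alpha 7, #3→Alpha 3, #4→Bravo 3, #5→Charlie 7, #6→Bravo 6, #7→Charlie 2. Service 30; fixed 12; total 42.
{Alpha, Bravo, Charlie, Foxtrot}: #1→Charlie 2, #2→Alpha 7, #3→Alpha 3, #4→Bravo 3, #5→Charlie 7, #6→Bravo 6, #7→Charlie 2. Service 30; fixed 15; total 45.
{Alpha, Charlie, Foxtrot}: #1→Charlie 2, #2→Alpha 7, #3→Alpha 3, #4→Foxtrot 3, #5→Charlie 7, #6→Alpha 14, #7→Charlie 2. Service 38; fixed 8; total 46.
{Alpha, Bravo, Charlie, Delta, Echo, Foxtrot}: #1→Charlie 2, #2→Alpha 7, #3→Alpha 3, #4→Bravo 3, #5→Delta 6, #6→Bravo 6, #7→Charlie 2. Service 29; fixed 27; total 56.
No other subset beats 42.

Open Alpha, Bravo and Charlie; minimum total cost 42.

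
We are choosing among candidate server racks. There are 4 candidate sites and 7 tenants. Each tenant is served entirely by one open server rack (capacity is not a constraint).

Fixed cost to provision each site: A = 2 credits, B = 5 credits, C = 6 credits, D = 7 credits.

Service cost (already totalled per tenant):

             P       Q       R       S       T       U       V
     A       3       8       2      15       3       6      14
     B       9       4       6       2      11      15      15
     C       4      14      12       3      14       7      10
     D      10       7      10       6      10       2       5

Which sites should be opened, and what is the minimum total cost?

For any fixed open set, each tenant goes to its cheapest open site; total = fixed + service.
{A, B, D}: P→A 3, Q→B 4, R→A 2, S→B 2, T→A 3, U→D 2, V→D 5. Service 21; fixed 14; total 35.
{A, D}: service 28 + fixed 9 = 37
{A, C, D}: service 25 + fixed 15 = 40
{A, B, C, D}: P→A 3, Q→B 4, R→A 2, S→B 2, T→A 3, U→D 2, V→D 5. Service 21; fixed 20; total 41.
No other subset beats 35.

Open A, B and D; minimum total cost 35.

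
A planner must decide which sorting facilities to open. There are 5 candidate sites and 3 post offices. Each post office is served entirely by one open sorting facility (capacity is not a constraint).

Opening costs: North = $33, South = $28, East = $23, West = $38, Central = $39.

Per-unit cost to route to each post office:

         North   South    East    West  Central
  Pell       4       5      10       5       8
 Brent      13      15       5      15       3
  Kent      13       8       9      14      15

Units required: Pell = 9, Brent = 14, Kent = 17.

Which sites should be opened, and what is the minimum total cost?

For any fixed open set, each post office goes to its cheapest open site; total = fixed + service.
{South, Central}: Pell→South 5·9=45, Brent→Central 3·14=42, Kent→South 8·17=136. Service 223; fixed 67; total 290.
{South, East}: service 251 + fixed 51 = 302
{South, East, Central}: Pell→South 5·9=45, Brent→Central 3·14=42, Kent→South 8·17=136. Service 223; fixed 90; total 313.
{North, South, East, West, Central}: Pell→North 4·9=36, Brent→Central 3·14=42, Kent→South 8·17=136. Service 214; fixed 161; total 375.
No other subset beats 290.

Open South and Central; minimum total cost 290.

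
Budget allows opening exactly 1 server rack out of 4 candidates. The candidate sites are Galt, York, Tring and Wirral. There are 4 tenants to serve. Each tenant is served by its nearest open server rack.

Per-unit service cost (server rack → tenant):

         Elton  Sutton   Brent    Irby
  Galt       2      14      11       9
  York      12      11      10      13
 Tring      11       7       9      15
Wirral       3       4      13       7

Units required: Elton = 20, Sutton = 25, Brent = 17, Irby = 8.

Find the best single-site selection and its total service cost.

With exactly 1 open, each tenant uses its cheapest among the chosen.
{Wirral}: Elton→Wirral 3·20=60, Sutton→Wirral 4·25=100, Brent→Wirral 13·17=221, Irby→Wirral 7·8=56. Service cost 437.
{Galt}: service cost 649
{Tring}: service cost 668
Among all 4 size-1 choices, {Wirral} is lowest.

Choose Wirral only; total service cost 437.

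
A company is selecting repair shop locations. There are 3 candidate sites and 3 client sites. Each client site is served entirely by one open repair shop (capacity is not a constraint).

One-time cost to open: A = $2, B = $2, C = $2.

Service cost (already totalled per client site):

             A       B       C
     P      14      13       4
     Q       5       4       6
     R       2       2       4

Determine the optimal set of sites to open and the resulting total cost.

For any fixed open set, each client site goes to its cheapest open site; total = fixed + service.
{B, C}: P→C 4, Q→B 4, R→B 2. Service 10; fixed 4; total 14.
{A, C}: service 11 + fixed 4 = 15
{A, B, C}: service 10 + fixed 6 = 16
{A}: service 21 + fixed 2 = 23
(All 7 nonempty subsets were checked; B and C is lowest.)

Open B and C; minimum total cost 14.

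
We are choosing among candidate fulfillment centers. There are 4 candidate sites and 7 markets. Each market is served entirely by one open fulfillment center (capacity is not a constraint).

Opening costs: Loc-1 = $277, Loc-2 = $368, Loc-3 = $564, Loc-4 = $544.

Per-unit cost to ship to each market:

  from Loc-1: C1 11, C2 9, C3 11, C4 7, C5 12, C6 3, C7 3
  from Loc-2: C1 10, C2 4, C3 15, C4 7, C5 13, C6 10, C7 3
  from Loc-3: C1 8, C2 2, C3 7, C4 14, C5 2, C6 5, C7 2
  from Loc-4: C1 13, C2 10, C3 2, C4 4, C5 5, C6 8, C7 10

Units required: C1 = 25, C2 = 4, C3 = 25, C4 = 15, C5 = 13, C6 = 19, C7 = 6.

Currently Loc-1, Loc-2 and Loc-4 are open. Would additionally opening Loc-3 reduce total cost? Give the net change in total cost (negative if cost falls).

Current service cost with {Loc-1, Loc-2, Loc-4}: 516.
Adding Loc-3: each market re-picks its cheapest; new service cost 413, saving 103.
Extra fixed cost: 564. Net change = 564 − 103 = 461.
(Totals: 1705 → 2166.)

No — net change +461 (cost rises by 461).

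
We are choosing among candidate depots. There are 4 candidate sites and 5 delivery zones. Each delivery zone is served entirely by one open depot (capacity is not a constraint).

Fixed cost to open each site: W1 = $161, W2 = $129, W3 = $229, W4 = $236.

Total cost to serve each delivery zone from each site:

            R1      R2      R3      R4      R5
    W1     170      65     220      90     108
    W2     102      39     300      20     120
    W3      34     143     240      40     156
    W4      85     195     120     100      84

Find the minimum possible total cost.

For any fixed open set, each delivery zone goes to its cheapest open site; total = fixed + service.
{W2}: R1→W2 102, R2→W2 39, R3→W2 300, R4→W2 20, R5→W2 120. Service 581; fixed 129; total 710.
{W2, W4}: R1→W4 85, R2→W2 39, R3→W4 120, R4→W2 20, R5→W4 84. Service 348; fixed 365; total 713.
{W1, W2}: service 489 + fixed 290 = 779
{W1, W2, W3, W4}: R1→W3 34, R2→W2 39, R3→W4 120, R4→W2 20, R5→W4 84. Service 297; fixed 755; total 1052.
No other subset beats 710.

Minimum total cost: 710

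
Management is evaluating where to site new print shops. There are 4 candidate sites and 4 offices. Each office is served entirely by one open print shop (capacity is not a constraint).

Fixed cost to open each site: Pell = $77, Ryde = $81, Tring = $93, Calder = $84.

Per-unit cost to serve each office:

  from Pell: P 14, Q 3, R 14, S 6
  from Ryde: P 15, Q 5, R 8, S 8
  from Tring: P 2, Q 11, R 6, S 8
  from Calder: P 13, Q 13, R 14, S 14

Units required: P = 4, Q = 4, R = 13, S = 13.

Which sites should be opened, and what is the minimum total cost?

Open Tring only; minimum total cost 327.

For any fixed open set, each office goes to its cheapest open site; total = fixed + service.
{Tring}: P→Tring 2·4=8, Q→Tring 11·4=44, R→Tring 6·13=78, S→Tring 8·13=104. Service 234; fixed 93; total 327.
{Pell, Tring}: service 176 + fixed 170 = 346
{Ryde}: service 288 + fixed 81 = 369
{Pell, Ryde, Tring, Calder}: P→Tring 2·4=8, Q→Pell 3·4=12, R→Tring 6·13=78, S→Pell 6·13=78. Service 176; fixed 335; total 511.
No other subset beats 327.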